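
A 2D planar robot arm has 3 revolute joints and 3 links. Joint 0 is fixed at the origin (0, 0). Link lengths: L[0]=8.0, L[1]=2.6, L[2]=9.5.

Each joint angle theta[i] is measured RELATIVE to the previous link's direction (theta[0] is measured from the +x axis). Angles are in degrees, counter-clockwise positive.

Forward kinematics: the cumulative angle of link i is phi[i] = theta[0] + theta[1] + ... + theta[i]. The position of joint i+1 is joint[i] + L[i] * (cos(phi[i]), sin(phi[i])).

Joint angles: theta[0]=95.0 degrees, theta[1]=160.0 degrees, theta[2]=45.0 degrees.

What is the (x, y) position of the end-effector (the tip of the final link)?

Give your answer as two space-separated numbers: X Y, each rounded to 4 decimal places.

joint[0] = (0.0000, 0.0000)  (base)
link 0: phi[0] = 95 = 95 deg
  cos(95 deg) = -0.0872, sin(95 deg) = 0.9962
  joint[1] = (0.0000, 0.0000) + 8 * (-0.0872, 0.9962) = (0.0000 + -0.6972, 0.0000 + 7.9696) = (-0.6972, 7.9696)
link 1: phi[1] = 95 + 160 = 255 deg
  cos(255 deg) = -0.2588, sin(255 deg) = -0.9659
  joint[2] = (-0.6972, 7.9696) + 2.6 * (-0.2588, -0.9659) = (-0.6972 + -0.6729, 7.9696 + -2.5114) = (-1.3702, 5.4582)
link 2: phi[2] = 95 + 160 + 45 = 300 deg
  cos(300 deg) = 0.5000, sin(300 deg) = -0.8660
  joint[3] = (-1.3702, 5.4582) + 9.5 * (0.5000, -0.8660) = (-1.3702 + 4.7500, 5.4582 + -8.2272) = (3.3798, -2.7691)
End effector: (3.3798, -2.7691)

Answer: 3.3798 -2.7691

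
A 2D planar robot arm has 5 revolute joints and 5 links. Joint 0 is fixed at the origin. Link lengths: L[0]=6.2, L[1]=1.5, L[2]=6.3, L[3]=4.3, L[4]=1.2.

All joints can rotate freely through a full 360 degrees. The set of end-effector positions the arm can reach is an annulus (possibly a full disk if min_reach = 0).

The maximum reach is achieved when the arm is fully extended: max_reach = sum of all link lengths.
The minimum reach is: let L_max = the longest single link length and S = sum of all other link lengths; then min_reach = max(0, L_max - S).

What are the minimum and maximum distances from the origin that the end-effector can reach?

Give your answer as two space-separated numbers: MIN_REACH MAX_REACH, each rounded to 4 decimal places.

Link lengths: [6.2, 1.5, 6.3, 4.3, 1.2]
max_reach = 6.2 + 1.5 + 6.3 + 4.3 + 1.2 = 19.5
L_max = max([6.2, 1.5, 6.3, 4.3, 1.2]) = 6.3
S (sum of others) = 19.5 - 6.3 = 13.2
min_reach = max(0, 6.3 - 13.2) = max(0, -6.9) = 0

Answer: 0.0000 19.5000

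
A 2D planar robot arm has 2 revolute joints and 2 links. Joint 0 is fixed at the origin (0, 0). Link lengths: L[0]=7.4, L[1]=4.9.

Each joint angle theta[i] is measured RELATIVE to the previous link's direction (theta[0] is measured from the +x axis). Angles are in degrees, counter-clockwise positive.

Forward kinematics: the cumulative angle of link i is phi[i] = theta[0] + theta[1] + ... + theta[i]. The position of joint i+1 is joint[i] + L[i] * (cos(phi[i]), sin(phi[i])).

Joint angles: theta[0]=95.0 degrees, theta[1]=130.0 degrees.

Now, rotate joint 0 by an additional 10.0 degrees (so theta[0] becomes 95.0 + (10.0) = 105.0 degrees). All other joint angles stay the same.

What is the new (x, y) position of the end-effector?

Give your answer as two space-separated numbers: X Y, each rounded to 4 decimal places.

joint[0] = (0.0000, 0.0000)  (base)
link 0: phi[0] = 105 = 105 deg
  cos(105 deg) = -0.2588, sin(105 deg) = 0.9659
  joint[1] = (0.0000, 0.0000) + 7.4 * (-0.2588, 0.9659) = (0.0000 + -1.9153, 0.0000 + 7.1479) = (-1.9153, 7.1479)
link 1: phi[1] = 105 + 130 = 235 deg
  cos(235 deg) = -0.5736, sin(235 deg) = -0.8192
  joint[2] = (-1.9153, 7.1479) + 4.9 * (-0.5736, -0.8192) = (-1.9153 + -2.8105, 7.1479 + -4.0138) = (-4.7258, 3.1340)
End effector: (-4.7258, 3.1340)

Answer: -4.7258 3.1340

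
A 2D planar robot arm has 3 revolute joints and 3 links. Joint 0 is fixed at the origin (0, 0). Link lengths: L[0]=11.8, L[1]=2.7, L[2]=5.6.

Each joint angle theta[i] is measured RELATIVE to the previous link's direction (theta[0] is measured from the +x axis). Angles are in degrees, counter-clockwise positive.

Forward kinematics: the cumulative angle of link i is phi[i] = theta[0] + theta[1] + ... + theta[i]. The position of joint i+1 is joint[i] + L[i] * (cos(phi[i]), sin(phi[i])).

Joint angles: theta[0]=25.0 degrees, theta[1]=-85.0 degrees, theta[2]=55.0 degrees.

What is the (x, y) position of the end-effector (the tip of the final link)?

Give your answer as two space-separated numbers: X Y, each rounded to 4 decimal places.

joint[0] = (0.0000, 0.0000)  (base)
link 0: phi[0] = 25 = 25 deg
  cos(25 deg) = 0.9063, sin(25 deg) = 0.4226
  joint[1] = (0.0000, 0.0000) + 11.8 * (0.9063, 0.4226) = (0.0000 + 10.6944, 0.0000 + 4.9869) = (10.6944, 4.9869)
link 1: phi[1] = 25 + -85 = -60 deg
  cos(-60 deg) = 0.5000, sin(-60 deg) = -0.8660
  joint[2] = (10.6944, 4.9869) + 2.7 * (0.5000, -0.8660) = (10.6944 + 1.3500, 4.9869 + -2.3383) = (12.0444, 2.6486)
link 2: phi[2] = 25 + -85 + 55 = -5 deg
  cos(-5 deg) = 0.9962, sin(-5 deg) = -0.0872
  joint[3] = (12.0444, 2.6486) + 5.6 * (0.9962, -0.0872) = (12.0444 + 5.5787, 2.6486 + -0.4881) = (17.6231, 2.1606)
End effector: (17.6231, 2.1606)

Answer: 17.6231 2.1606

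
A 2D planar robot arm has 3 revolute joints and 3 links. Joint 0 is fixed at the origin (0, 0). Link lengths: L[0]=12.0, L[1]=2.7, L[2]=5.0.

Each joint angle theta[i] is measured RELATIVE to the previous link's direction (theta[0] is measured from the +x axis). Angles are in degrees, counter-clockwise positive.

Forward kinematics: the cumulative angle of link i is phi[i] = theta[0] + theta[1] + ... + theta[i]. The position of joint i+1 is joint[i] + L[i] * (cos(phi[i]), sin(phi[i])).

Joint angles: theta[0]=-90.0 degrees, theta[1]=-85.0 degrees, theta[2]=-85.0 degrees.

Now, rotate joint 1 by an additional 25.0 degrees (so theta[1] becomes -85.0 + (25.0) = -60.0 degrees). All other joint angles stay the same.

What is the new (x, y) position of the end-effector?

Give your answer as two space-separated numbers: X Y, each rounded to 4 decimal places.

joint[0] = (0.0000, 0.0000)  (base)
link 0: phi[0] = -90 = -90 deg
  cos(-90 deg) = 0.0000, sin(-90 deg) = -1.0000
  joint[1] = (0.0000, 0.0000) + 12 * (0.0000, -1.0000) = (0.0000 + 0.0000, 0.0000 + -12.0000) = (0.0000, -12.0000)
link 1: phi[1] = -90 + -60 = -150 deg
  cos(-150 deg) = -0.8660, sin(-150 deg) = -0.5000
  joint[2] = (0.0000, -12.0000) + 2.7 * (-0.8660, -0.5000) = (0.0000 + -2.3383, -12.0000 + -1.3500) = (-2.3383, -13.3500)
link 2: phi[2] = -90 + -60 + -85 = -235 deg
  cos(-235 deg) = -0.5736, sin(-235 deg) = 0.8192
  joint[3] = (-2.3383, -13.3500) + 5 * (-0.5736, 0.8192) = (-2.3383 + -2.8679, -13.3500 + 4.0958) = (-5.2062, -9.2542)
End effector: (-5.2062, -9.2542)

Answer: -5.2062 -9.2542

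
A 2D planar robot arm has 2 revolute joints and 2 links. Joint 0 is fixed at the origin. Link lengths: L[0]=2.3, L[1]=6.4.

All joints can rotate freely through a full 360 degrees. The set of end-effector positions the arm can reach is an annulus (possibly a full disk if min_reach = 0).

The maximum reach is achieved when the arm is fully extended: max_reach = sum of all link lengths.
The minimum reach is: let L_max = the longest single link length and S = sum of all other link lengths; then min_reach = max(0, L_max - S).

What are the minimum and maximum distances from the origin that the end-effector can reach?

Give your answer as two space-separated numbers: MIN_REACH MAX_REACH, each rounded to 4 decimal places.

Link lengths: [2.3, 6.4]
max_reach = 2.3 + 6.4 = 8.7
L_max = max([2.3, 6.4]) = 6.4
S (sum of others) = 8.7 - 6.4 = 2.3
min_reach = max(0, 6.4 - 2.3) = max(0, 4.1) = 4.1

Answer: 4.1000 8.7000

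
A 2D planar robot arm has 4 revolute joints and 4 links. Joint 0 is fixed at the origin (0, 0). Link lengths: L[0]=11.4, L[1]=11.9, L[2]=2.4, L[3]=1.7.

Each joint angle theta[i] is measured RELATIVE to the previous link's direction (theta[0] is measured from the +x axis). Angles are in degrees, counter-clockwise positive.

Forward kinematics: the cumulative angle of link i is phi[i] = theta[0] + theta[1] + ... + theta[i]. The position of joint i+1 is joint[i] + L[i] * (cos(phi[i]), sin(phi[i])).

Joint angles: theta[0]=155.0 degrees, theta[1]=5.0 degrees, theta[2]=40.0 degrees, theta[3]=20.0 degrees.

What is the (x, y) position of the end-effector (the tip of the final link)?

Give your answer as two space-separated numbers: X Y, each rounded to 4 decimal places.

joint[0] = (0.0000, 0.0000)  (base)
link 0: phi[0] = 155 = 155 deg
  cos(155 deg) = -0.9063, sin(155 deg) = 0.4226
  joint[1] = (0.0000, 0.0000) + 11.4 * (-0.9063, 0.4226) = (0.0000 + -10.3319, 0.0000 + 4.8178) = (-10.3319, 4.8178)
link 1: phi[1] = 155 + 5 = 160 deg
  cos(160 deg) = -0.9397, sin(160 deg) = 0.3420
  joint[2] = (-10.3319, 4.8178) + 11.9 * (-0.9397, 0.3420) = (-10.3319 + -11.1823, 4.8178 + 4.0700) = (-21.5143, 8.8879)
link 2: phi[2] = 155 + 5 + 40 = 200 deg
  cos(200 deg) = -0.9397, sin(200 deg) = -0.3420
  joint[3] = (-21.5143, 8.8879) + 2.4 * (-0.9397, -0.3420) = (-21.5143 + -2.2553, 8.8879 + -0.8208) = (-23.7695, 8.0670)
link 3: phi[3] = 155 + 5 + 40 + 20 = 220 deg
  cos(220 deg) = -0.7660, sin(220 deg) = -0.6428
  joint[4] = (-23.7695, 8.0670) + 1.7 * (-0.7660, -0.6428) = (-23.7695 + -1.3023, 8.0670 + -1.0927) = (-25.0718, 6.9743)
End effector: (-25.0718, 6.9743)

Answer: -25.0718 6.9743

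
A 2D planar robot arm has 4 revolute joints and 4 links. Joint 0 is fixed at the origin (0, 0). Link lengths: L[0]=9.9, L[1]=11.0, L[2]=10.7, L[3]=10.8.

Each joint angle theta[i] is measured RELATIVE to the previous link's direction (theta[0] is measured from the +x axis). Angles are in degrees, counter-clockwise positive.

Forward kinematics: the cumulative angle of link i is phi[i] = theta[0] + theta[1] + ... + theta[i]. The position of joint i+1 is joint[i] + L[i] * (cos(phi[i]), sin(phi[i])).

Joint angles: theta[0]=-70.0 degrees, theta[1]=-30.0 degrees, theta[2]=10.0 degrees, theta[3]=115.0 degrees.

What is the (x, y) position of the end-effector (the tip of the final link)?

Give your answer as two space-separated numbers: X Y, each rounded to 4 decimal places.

Answer: 11.2640 -26.2716

Derivation:
joint[0] = (0.0000, 0.0000)  (base)
link 0: phi[0] = -70 = -70 deg
  cos(-70 deg) = 0.3420, sin(-70 deg) = -0.9397
  joint[1] = (0.0000, 0.0000) + 9.9 * (0.3420, -0.9397) = (0.0000 + 3.3860, 0.0000 + -9.3030) = (3.3860, -9.3030)
link 1: phi[1] = -70 + -30 = -100 deg
  cos(-100 deg) = -0.1736, sin(-100 deg) = -0.9848
  joint[2] = (3.3860, -9.3030) + 11 * (-0.1736, -0.9848) = (3.3860 + -1.9101, -9.3030 + -10.8329) = (1.4759, -20.1358)
link 2: phi[2] = -70 + -30 + 10 = -90 deg
  cos(-90 deg) = 0.0000, sin(-90 deg) = -1.0000
  joint[3] = (1.4759, -20.1358) + 10.7 * (0.0000, -1.0000) = (1.4759 + 0.0000, -20.1358 + -10.7000) = (1.4759, -30.8358)
link 3: phi[3] = -70 + -30 + 10 + 115 = 25 deg
  cos(25 deg) = 0.9063, sin(25 deg) = 0.4226
  joint[4] = (1.4759, -30.8358) + 10.8 * (0.9063, 0.4226) = (1.4759 + 9.7881, -30.8358 + 4.5643) = (11.2640, -26.2716)
End effector: (11.2640, -26.2716)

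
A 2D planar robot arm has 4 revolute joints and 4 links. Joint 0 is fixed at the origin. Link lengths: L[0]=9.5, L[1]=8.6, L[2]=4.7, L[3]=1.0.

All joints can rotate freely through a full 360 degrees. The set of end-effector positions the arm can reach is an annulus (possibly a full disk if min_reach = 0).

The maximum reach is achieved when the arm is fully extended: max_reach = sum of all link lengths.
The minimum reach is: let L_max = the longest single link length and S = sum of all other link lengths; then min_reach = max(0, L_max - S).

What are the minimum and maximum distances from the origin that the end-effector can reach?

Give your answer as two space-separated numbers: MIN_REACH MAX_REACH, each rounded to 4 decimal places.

Link lengths: [9.5, 8.6, 4.7, 1.0]
max_reach = 9.5 + 8.6 + 4.7 + 1 = 23.8
L_max = max([9.5, 8.6, 4.7, 1.0]) = 9.5
S (sum of others) = 23.8 - 9.5 = 14.3
min_reach = max(0, 9.5 - 14.3) = max(0, -4.8) = 0

Answer: 0.0000 23.8000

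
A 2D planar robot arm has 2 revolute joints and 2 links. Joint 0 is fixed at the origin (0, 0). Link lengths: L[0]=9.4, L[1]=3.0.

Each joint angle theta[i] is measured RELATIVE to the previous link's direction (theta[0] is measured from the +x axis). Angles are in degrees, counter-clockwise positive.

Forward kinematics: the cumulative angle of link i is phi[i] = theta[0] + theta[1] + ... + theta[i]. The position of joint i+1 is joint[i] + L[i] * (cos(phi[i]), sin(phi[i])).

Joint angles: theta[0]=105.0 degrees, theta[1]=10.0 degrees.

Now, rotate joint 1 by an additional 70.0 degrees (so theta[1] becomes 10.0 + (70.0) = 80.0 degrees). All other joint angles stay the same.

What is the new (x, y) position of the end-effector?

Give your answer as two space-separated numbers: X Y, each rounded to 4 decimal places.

Answer: -5.4215 8.8182

Derivation:
joint[0] = (0.0000, 0.0000)  (base)
link 0: phi[0] = 105 = 105 deg
  cos(105 deg) = -0.2588, sin(105 deg) = 0.9659
  joint[1] = (0.0000, 0.0000) + 9.4 * (-0.2588, 0.9659) = (0.0000 + -2.4329, 0.0000 + 9.0797) = (-2.4329, 9.0797)
link 1: phi[1] = 105 + 80 = 185 deg
  cos(185 deg) = -0.9962, sin(185 deg) = -0.0872
  joint[2] = (-2.4329, 9.0797) + 3 * (-0.9962, -0.0872) = (-2.4329 + -2.9886, 9.0797 + -0.2615) = (-5.4215, 8.8182)
End effector: (-5.4215, 8.8182)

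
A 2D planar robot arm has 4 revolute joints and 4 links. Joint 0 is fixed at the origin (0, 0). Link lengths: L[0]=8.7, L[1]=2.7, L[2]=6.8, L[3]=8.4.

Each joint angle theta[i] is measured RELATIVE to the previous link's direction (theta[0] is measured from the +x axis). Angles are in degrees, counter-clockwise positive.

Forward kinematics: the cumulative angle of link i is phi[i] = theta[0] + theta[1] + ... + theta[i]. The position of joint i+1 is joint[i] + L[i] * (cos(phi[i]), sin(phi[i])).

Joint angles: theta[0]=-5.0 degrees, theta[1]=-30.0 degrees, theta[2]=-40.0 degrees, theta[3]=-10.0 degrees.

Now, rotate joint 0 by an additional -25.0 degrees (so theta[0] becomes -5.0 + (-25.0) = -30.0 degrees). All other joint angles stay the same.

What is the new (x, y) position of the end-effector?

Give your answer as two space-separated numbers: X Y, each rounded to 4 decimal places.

joint[0] = (0.0000, 0.0000)  (base)
link 0: phi[0] = -30 = -30 deg
  cos(-30 deg) = 0.8660, sin(-30 deg) = -0.5000
  joint[1] = (0.0000, 0.0000) + 8.7 * (0.8660, -0.5000) = (0.0000 + 7.5344, 0.0000 + -4.3500) = (7.5344, -4.3500)
link 1: phi[1] = -30 + -30 = -60 deg
  cos(-60 deg) = 0.5000, sin(-60 deg) = -0.8660
  joint[2] = (7.5344, -4.3500) + 2.7 * (0.5000, -0.8660) = (7.5344 + 1.3500, -4.3500 + -2.3383) = (8.8844, -6.6883)
link 2: phi[2] = -30 + -30 + -40 = -100 deg
  cos(-100 deg) = -0.1736, sin(-100 deg) = -0.9848
  joint[3] = (8.8844, -6.6883) + 6.8 * (-0.1736, -0.9848) = (8.8844 + -1.1808, -6.6883 + -6.6967) = (7.7036, -13.3850)
link 3: phi[3] = -30 + -30 + -40 + -10 = -110 deg
  cos(-110 deg) = -0.3420, sin(-110 deg) = -0.9397
  joint[4] = (7.7036, -13.3850) + 8.4 * (-0.3420, -0.9397) = (7.7036 + -2.8730, -13.3850 + -7.8934) = (4.8306, -21.2784)
End effector: (4.8306, -21.2784)

Answer: 4.8306 -21.2784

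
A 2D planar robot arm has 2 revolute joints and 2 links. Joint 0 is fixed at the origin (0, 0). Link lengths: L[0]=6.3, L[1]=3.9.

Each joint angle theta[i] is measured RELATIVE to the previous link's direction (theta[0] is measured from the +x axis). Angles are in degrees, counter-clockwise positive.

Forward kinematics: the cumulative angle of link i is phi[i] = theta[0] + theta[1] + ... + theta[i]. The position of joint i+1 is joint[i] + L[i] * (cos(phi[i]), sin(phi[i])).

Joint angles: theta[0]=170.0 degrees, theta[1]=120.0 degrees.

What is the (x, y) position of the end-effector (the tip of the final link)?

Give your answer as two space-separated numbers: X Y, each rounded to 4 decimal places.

joint[0] = (0.0000, 0.0000)  (base)
link 0: phi[0] = 170 = 170 deg
  cos(170 deg) = -0.9848, sin(170 deg) = 0.1736
  joint[1] = (0.0000, 0.0000) + 6.3 * (-0.9848, 0.1736) = (0.0000 + -6.2043, 0.0000 + 1.0940) = (-6.2043, 1.0940)
link 1: phi[1] = 170 + 120 = 290 deg
  cos(290 deg) = 0.3420, sin(290 deg) = -0.9397
  joint[2] = (-6.2043, 1.0940) + 3.9 * (0.3420, -0.9397) = (-6.2043 + 1.3339, 1.0940 + -3.6648) = (-4.8704, -2.5708)
End effector: (-4.8704, -2.5708)

Answer: -4.8704 -2.5708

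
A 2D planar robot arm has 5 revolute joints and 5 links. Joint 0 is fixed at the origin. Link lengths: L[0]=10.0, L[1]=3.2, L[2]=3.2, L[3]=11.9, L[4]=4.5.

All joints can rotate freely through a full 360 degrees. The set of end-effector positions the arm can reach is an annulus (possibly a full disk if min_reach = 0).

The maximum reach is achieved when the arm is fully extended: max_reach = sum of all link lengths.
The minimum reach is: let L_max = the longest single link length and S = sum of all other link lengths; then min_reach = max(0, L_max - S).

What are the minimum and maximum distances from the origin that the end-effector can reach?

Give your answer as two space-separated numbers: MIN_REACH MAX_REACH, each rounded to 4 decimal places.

Answer: 0.0000 32.8000

Derivation:
Link lengths: [10.0, 3.2, 3.2, 11.9, 4.5]
max_reach = 10 + 3.2 + 3.2 + 11.9 + 4.5 = 32.8
L_max = max([10.0, 3.2, 3.2, 11.9, 4.5]) = 11.9
S (sum of others) = 32.8 - 11.9 = 20.9
min_reach = max(0, 11.9 - 20.9) = max(0, -9) = 0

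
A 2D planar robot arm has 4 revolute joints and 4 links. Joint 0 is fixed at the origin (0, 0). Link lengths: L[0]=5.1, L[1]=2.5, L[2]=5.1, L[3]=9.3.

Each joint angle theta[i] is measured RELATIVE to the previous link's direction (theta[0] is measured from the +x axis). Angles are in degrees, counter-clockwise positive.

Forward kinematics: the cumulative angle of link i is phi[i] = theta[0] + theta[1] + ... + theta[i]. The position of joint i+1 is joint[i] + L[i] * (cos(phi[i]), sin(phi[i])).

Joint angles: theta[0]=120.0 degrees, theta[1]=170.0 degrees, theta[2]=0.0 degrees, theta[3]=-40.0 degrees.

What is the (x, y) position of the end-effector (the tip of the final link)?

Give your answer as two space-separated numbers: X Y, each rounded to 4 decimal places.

Answer: -3.1314 -11.4641

Derivation:
joint[0] = (0.0000, 0.0000)  (base)
link 0: phi[0] = 120 = 120 deg
  cos(120 deg) = -0.5000, sin(120 deg) = 0.8660
  joint[1] = (0.0000, 0.0000) + 5.1 * (-0.5000, 0.8660) = (0.0000 + -2.5500, 0.0000 + 4.4167) = (-2.5500, 4.4167)
link 1: phi[1] = 120 + 170 = 290 deg
  cos(290 deg) = 0.3420, sin(290 deg) = -0.9397
  joint[2] = (-2.5500, 4.4167) + 2.5 * (0.3420, -0.9397) = (-2.5500 + 0.8551, 4.4167 + -2.3492) = (-1.6949, 2.0675)
link 2: phi[2] = 120 + 170 + 0 = 290 deg
  cos(290 deg) = 0.3420, sin(290 deg) = -0.9397
  joint[3] = (-1.6949, 2.0675) + 5.1 * (0.3420, -0.9397) = (-1.6949 + 1.7443, 2.0675 + -4.7924) = (0.0494, -2.7249)
link 3: phi[3] = 120 + 170 + 0 + -40 = 250 deg
  cos(250 deg) = -0.3420, sin(250 deg) = -0.9397
  joint[4] = (0.0494, -2.7249) + 9.3 * (-0.3420, -0.9397) = (0.0494 + -3.1808, -2.7249 + -8.7391) = (-3.1314, -11.4641)
End effector: (-3.1314, -11.4641)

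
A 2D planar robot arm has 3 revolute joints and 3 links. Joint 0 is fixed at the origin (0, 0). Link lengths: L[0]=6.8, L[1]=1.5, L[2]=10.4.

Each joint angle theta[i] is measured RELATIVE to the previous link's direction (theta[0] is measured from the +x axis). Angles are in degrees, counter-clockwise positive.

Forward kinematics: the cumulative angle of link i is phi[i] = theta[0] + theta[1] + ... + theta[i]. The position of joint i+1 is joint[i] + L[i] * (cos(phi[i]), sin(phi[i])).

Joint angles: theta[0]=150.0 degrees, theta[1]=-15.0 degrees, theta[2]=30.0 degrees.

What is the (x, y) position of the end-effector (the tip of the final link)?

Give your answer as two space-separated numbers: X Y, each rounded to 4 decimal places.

Answer: -16.9953 7.1524

Derivation:
joint[0] = (0.0000, 0.0000)  (base)
link 0: phi[0] = 150 = 150 deg
  cos(150 deg) = -0.8660, sin(150 deg) = 0.5000
  joint[1] = (0.0000, 0.0000) + 6.8 * (-0.8660, 0.5000) = (0.0000 + -5.8890, 0.0000 + 3.4000) = (-5.8890, 3.4000)
link 1: phi[1] = 150 + -15 = 135 deg
  cos(135 deg) = -0.7071, sin(135 deg) = 0.7071
  joint[2] = (-5.8890, 3.4000) + 1.5 * (-0.7071, 0.7071) = (-5.8890 + -1.0607, 3.4000 + 1.0607) = (-6.9496, 4.4607)
link 2: phi[2] = 150 + -15 + 30 = 165 deg
  cos(165 deg) = -0.9659, sin(165 deg) = 0.2588
  joint[3] = (-6.9496, 4.4607) + 10.4 * (-0.9659, 0.2588) = (-6.9496 + -10.0456, 4.4607 + 2.6917) = (-16.9953, 7.1524)
End effector: (-16.9953, 7.1524)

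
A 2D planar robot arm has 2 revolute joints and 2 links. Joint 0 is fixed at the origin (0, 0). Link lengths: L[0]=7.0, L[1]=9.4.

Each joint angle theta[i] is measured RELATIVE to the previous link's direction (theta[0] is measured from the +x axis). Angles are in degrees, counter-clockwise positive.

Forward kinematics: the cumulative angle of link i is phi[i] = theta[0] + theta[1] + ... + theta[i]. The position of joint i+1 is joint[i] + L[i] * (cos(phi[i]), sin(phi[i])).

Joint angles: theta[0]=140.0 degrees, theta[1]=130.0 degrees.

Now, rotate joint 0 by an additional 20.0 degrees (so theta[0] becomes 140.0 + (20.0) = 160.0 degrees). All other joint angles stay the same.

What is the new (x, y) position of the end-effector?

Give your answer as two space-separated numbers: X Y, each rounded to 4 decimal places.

Answer: -3.3629 -6.4390

Derivation:
joint[0] = (0.0000, 0.0000)  (base)
link 0: phi[0] = 160 = 160 deg
  cos(160 deg) = -0.9397, sin(160 deg) = 0.3420
  joint[1] = (0.0000, 0.0000) + 7 * (-0.9397, 0.3420) = (0.0000 + -6.5778, 0.0000 + 2.3941) = (-6.5778, 2.3941)
link 1: phi[1] = 160 + 130 = 290 deg
  cos(290 deg) = 0.3420, sin(290 deg) = -0.9397
  joint[2] = (-6.5778, 2.3941) + 9.4 * (0.3420, -0.9397) = (-6.5778 + 3.2150, 2.3941 + -8.8331) = (-3.3629, -6.4390)
End effector: (-3.3629, -6.4390)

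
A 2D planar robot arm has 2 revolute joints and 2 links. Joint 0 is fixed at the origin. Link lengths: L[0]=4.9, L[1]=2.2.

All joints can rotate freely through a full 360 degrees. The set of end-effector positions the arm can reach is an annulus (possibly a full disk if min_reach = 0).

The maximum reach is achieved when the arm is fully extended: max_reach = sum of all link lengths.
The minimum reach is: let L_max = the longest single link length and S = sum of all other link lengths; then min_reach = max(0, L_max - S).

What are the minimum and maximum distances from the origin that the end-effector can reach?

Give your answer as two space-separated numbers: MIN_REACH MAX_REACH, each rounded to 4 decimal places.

Answer: 2.7000 7.1000

Derivation:
Link lengths: [4.9, 2.2]
max_reach = 4.9 + 2.2 = 7.1
L_max = max([4.9, 2.2]) = 4.9
S (sum of others) = 7.1 - 4.9 = 2.2
min_reach = max(0, 4.9 - 2.2) = max(0, 2.7) = 2.7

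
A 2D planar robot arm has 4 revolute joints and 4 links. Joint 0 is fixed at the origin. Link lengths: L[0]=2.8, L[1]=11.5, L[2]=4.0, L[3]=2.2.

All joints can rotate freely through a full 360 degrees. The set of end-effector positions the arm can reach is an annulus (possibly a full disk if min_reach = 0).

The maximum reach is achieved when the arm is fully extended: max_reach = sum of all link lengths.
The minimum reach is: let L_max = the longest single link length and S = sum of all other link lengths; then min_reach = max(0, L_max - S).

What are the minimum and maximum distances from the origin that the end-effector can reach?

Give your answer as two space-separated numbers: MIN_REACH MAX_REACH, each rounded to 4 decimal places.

Answer: 2.5000 20.5000

Derivation:
Link lengths: [2.8, 11.5, 4.0, 2.2]
max_reach = 2.8 + 11.5 + 4 + 2.2 = 20.5
L_max = max([2.8, 11.5, 4.0, 2.2]) = 11.5
S (sum of others) = 20.5 - 11.5 = 9
min_reach = max(0, 11.5 - 9) = max(0, 2.5) = 2.5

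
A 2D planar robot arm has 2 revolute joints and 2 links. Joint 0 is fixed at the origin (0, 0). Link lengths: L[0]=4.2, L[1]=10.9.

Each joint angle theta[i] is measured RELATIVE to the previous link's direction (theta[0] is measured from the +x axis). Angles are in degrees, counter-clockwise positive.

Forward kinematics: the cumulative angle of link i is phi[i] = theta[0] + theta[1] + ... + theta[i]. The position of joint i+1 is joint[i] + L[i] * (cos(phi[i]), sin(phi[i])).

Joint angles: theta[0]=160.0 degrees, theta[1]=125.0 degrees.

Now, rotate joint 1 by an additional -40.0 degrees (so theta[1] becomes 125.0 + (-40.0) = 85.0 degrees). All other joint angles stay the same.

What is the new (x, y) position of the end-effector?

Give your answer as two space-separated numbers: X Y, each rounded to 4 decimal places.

Answer: -8.5532 -8.4423

Derivation:
joint[0] = (0.0000, 0.0000)  (base)
link 0: phi[0] = 160 = 160 deg
  cos(160 deg) = -0.9397, sin(160 deg) = 0.3420
  joint[1] = (0.0000, 0.0000) + 4.2 * (-0.9397, 0.3420) = (0.0000 + -3.9467, 0.0000 + 1.4365) = (-3.9467, 1.4365)
link 1: phi[1] = 160 + 85 = 245 deg
  cos(245 deg) = -0.4226, sin(245 deg) = -0.9063
  joint[2] = (-3.9467, 1.4365) + 10.9 * (-0.4226, -0.9063) = (-3.9467 + -4.6065, 1.4365 + -9.8788) = (-8.5532, -8.4423)
End effector: (-8.5532, -8.4423)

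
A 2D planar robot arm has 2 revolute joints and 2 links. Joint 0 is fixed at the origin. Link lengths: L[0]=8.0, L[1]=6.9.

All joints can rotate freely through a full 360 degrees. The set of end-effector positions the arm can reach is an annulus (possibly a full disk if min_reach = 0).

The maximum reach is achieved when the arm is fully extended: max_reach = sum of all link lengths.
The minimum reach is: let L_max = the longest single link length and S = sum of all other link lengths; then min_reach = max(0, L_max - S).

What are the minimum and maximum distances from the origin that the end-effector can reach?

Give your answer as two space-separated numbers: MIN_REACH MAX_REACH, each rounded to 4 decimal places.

Answer: 1.1000 14.9000

Derivation:
Link lengths: [8.0, 6.9]
max_reach = 8 + 6.9 = 14.9
L_max = max([8.0, 6.9]) = 8
S (sum of others) = 14.9 - 8 = 6.9
min_reach = max(0, 8 - 6.9) = max(0, 1.1) = 1.1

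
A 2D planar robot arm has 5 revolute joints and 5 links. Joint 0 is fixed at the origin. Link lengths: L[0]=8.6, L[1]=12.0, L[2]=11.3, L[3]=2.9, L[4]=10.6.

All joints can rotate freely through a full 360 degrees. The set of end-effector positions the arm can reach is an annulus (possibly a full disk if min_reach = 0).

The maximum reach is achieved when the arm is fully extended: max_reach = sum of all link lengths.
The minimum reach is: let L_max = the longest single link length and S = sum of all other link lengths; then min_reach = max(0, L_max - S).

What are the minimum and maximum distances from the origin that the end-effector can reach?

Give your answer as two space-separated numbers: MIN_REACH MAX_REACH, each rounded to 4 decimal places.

Answer: 0.0000 45.4000

Derivation:
Link lengths: [8.6, 12.0, 11.3, 2.9, 10.6]
max_reach = 8.6 + 12 + 11.3 + 2.9 + 10.6 = 45.4
L_max = max([8.6, 12.0, 11.3, 2.9, 10.6]) = 12
S (sum of others) = 45.4 - 12 = 33.4
min_reach = max(0, 12 - 33.4) = max(0, -21.4) = 0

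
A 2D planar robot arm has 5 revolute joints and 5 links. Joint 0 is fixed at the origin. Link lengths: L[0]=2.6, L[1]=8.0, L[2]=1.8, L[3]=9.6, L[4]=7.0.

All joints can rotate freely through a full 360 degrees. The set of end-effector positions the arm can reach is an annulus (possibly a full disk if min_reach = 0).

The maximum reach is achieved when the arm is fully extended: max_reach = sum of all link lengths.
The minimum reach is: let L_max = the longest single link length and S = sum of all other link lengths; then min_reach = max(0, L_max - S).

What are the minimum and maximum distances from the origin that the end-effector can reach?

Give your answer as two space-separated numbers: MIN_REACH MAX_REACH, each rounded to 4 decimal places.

Link lengths: [2.6, 8.0, 1.8, 9.6, 7.0]
max_reach = 2.6 + 8 + 1.8 + 9.6 + 7 = 29
L_max = max([2.6, 8.0, 1.8, 9.6, 7.0]) = 9.6
S (sum of others) = 29 - 9.6 = 19.4
min_reach = max(0, 9.6 - 19.4) = max(0, -9.8) = 0

Answer: 0.0000 29.0000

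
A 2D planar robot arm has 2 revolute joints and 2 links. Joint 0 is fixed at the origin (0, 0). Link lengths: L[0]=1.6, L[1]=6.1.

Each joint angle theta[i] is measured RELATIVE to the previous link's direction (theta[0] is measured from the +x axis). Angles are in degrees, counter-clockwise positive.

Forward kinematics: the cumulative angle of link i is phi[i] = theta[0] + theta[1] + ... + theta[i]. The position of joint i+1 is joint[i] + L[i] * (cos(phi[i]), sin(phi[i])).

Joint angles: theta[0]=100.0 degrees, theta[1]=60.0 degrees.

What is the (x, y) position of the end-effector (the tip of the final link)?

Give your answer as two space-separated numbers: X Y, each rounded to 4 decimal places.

joint[0] = (0.0000, 0.0000)  (base)
link 0: phi[0] = 100 = 100 deg
  cos(100 deg) = -0.1736, sin(100 deg) = 0.9848
  joint[1] = (0.0000, 0.0000) + 1.6 * (-0.1736, 0.9848) = (0.0000 + -0.2778, 0.0000 + 1.5757) = (-0.2778, 1.5757)
link 1: phi[1] = 100 + 60 = 160 deg
  cos(160 deg) = -0.9397, sin(160 deg) = 0.3420
  joint[2] = (-0.2778, 1.5757) + 6.1 * (-0.9397, 0.3420) = (-0.2778 + -5.7321, 1.5757 + 2.0863) = (-6.0100, 3.6620)
End effector: (-6.0100, 3.6620)

Answer: -6.0100 3.6620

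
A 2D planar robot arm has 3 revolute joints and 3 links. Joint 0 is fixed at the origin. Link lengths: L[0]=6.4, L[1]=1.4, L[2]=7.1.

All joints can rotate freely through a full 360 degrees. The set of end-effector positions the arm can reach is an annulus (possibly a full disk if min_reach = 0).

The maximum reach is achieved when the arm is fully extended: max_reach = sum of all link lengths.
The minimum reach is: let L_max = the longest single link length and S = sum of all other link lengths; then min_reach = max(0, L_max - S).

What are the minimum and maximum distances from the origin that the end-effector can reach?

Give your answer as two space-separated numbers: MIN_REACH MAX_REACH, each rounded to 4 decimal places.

Answer: 0.0000 14.9000

Derivation:
Link lengths: [6.4, 1.4, 7.1]
max_reach = 6.4 + 1.4 + 7.1 = 14.9
L_max = max([6.4, 1.4, 7.1]) = 7.1
S (sum of others) = 14.9 - 7.1 = 7.8
min_reach = max(0, 7.1 - 7.8) = max(0, -0.7) = 0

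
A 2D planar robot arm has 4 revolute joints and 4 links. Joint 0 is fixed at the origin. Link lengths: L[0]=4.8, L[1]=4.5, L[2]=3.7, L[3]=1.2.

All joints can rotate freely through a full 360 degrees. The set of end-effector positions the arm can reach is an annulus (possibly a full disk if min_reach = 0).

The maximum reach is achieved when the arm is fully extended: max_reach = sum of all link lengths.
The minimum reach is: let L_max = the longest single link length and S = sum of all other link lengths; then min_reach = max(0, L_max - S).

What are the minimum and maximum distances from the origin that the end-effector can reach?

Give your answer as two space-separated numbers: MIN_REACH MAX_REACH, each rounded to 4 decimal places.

Answer: 0.0000 14.2000

Derivation:
Link lengths: [4.8, 4.5, 3.7, 1.2]
max_reach = 4.8 + 4.5 + 3.7 + 1.2 = 14.2
L_max = max([4.8, 4.5, 3.7, 1.2]) = 4.8
S (sum of others) = 14.2 - 4.8 = 9.4
min_reach = max(0, 4.8 - 9.4) = max(0, -4.6) = 0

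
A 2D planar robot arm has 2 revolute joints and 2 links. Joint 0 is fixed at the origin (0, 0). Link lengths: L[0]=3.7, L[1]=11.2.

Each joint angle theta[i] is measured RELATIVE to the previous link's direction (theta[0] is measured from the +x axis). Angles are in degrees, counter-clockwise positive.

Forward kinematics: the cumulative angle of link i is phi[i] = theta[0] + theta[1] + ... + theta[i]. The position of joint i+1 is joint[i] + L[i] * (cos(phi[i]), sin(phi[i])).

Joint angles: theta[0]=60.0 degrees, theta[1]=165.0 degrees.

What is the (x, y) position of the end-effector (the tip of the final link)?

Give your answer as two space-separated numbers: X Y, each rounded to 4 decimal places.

Answer: -6.0696 -4.7153

Derivation:
joint[0] = (0.0000, 0.0000)  (base)
link 0: phi[0] = 60 = 60 deg
  cos(60 deg) = 0.5000, sin(60 deg) = 0.8660
  joint[1] = (0.0000, 0.0000) + 3.7 * (0.5000, 0.8660) = (0.0000 + 1.8500, 0.0000 + 3.2043) = (1.8500, 3.2043)
link 1: phi[1] = 60 + 165 = 225 deg
  cos(225 deg) = -0.7071, sin(225 deg) = -0.7071
  joint[2] = (1.8500, 3.2043) + 11.2 * (-0.7071, -0.7071) = (1.8500 + -7.9196, 3.2043 + -7.9196) = (-6.0696, -4.7153)
End effector: (-6.0696, -4.7153)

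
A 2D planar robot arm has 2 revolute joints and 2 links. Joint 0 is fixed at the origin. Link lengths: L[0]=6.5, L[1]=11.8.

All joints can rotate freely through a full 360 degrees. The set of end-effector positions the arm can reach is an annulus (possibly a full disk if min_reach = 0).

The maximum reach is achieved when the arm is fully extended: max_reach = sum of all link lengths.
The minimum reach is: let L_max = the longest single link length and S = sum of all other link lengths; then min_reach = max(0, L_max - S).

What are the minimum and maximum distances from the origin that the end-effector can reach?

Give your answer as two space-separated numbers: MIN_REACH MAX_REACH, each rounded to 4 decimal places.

Answer: 5.3000 18.3000

Derivation:
Link lengths: [6.5, 11.8]
max_reach = 6.5 + 11.8 = 18.3
L_max = max([6.5, 11.8]) = 11.8
S (sum of others) = 18.3 - 11.8 = 6.5
min_reach = max(0, 11.8 - 6.5) = max(0, 5.3) = 5.3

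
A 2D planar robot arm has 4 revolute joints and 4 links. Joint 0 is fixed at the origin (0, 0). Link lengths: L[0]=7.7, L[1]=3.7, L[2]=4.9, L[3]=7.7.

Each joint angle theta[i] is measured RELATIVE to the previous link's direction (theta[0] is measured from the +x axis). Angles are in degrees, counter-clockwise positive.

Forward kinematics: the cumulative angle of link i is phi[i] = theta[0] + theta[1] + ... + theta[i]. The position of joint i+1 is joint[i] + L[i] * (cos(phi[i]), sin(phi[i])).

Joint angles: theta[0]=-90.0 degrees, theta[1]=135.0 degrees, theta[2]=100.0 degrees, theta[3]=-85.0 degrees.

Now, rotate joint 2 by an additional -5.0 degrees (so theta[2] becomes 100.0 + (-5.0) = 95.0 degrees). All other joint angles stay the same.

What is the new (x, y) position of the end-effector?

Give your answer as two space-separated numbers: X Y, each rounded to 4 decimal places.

joint[0] = (0.0000, 0.0000)  (base)
link 0: phi[0] = -90 = -90 deg
  cos(-90 deg) = 0.0000, sin(-90 deg) = -1.0000
  joint[1] = (0.0000, 0.0000) + 7.7 * (0.0000, -1.0000) = (0.0000 + 0.0000, 0.0000 + -7.7000) = (0.0000, -7.7000)
link 1: phi[1] = -90 + 135 = 45 deg
  cos(45 deg) = 0.7071, sin(45 deg) = 0.7071
  joint[2] = (0.0000, -7.7000) + 3.7 * (0.7071, 0.7071) = (0.0000 + 2.6163, -7.7000 + 2.6163) = (2.6163, -5.0837)
link 2: phi[2] = -90 + 135 + 95 = 140 deg
  cos(140 deg) = -0.7660, sin(140 deg) = 0.6428
  joint[3] = (2.6163, -5.0837) + 4.9 * (-0.7660, 0.6428) = (2.6163 + -3.7536, -5.0837 + 3.1497) = (-1.1373, -1.9340)
link 3: phi[3] = -90 + 135 + 95 + -85 = 55 deg
  cos(55 deg) = 0.5736, sin(55 deg) = 0.8192
  joint[4] = (-1.1373, -1.9340) + 7.7 * (0.5736, 0.8192) = (-1.1373 + 4.4165, -1.9340 + 6.3075) = (3.2792, 4.3734)
End effector: (3.2792, 4.3734)

Answer: 3.2792 4.3734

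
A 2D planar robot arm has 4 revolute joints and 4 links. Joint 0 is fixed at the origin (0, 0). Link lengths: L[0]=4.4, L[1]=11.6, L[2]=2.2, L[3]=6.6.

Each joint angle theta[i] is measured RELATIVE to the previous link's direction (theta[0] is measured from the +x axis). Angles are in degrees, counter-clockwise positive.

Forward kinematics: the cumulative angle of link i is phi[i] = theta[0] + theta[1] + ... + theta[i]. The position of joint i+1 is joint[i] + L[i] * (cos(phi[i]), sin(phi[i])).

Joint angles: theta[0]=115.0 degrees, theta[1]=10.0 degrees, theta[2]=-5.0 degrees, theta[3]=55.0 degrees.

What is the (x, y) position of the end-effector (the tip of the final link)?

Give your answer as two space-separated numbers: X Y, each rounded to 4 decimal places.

joint[0] = (0.0000, 0.0000)  (base)
link 0: phi[0] = 115 = 115 deg
  cos(115 deg) = -0.4226, sin(115 deg) = 0.9063
  joint[1] = (0.0000, 0.0000) + 4.4 * (-0.4226, 0.9063) = (0.0000 + -1.8595, 0.0000 + 3.9878) = (-1.8595, 3.9878)
link 1: phi[1] = 115 + 10 = 125 deg
  cos(125 deg) = -0.5736, sin(125 deg) = 0.8192
  joint[2] = (-1.8595, 3.9878) + 11.6 * (-0.5736, 0.8192) = (-1.8595 + -6.6535, 3.9878 + 9.5022) = (-8.5130, 13.4899)
link 2: phi[2] = 115 + 10 + -5 = 120 deg
  cos(120 deg) = -0.5000, sin(120 deg) = 0.8660
  joint[3] = (-8.5130, 13.4899) + 2.2 * (-0.5000, 0.8660) = (-8.5130 + -1.1000, 13.4899 + 1.9053) = (-9.6130, 15.3952)
link 3: phi[3] = 115 + 10 + -5 + 55 = 175 deg
  cos(175 deg) = -0.9962, sin(175 deg) = 0.0872
  joint[4] = (-9.6130, 15.3952) + 6.6 * (-0.9962, 0.0872) = (-9.6130 + -6.5749, 15.3952 + 0.5752) = (-16.1879, 15.9704)
End effector: (-16.1879, 15.9704)

Answer: -16.1879 15.9704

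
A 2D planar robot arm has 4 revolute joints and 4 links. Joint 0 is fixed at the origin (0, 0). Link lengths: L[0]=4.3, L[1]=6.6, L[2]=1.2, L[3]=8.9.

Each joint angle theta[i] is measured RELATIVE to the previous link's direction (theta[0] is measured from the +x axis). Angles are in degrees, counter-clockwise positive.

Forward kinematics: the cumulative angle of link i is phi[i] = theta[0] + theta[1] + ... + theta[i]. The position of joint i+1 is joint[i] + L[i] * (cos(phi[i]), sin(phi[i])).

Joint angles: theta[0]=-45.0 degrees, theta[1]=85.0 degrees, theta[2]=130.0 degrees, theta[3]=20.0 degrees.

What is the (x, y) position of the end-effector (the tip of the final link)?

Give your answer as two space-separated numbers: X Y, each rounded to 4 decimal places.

Answer: -1.8501 -0.1353

Derivation:
joint[0] = (0.0000, 0.0000)  (base)
link 0: phi[0] = -45 = -45 deg
  cos(-45 deg) = 0.7071, sin(-45 deg) = -0.7071
  joint[1] = (0.0000, 0.0000) + 4.3 * (0.7071, -0.7071) = (0.0000 + 3.0406, 0.0000 + -3.0406) = (3.0406, -3.0406)
link 1: phi[1] = -45 + 85 = 40 deg
  cos(40 deg) = 0.7660, sin(40 deg) = 0.6428
  joint[2] = (3.0406, -3.0406) + 6.6 * (0.7660, 0.6428) = (3.0406 + 5.0559, -3.0406 + 4.2424) = (8.0965, 1.2018)
link 2: phi[2] = -45 + 85 + 130 = 170 deg
  cos(170 deg) = -0.9848, sin(170 deg) = 0.1736
  joint[3] = (8.0965, 1.2018) + 1.2 * (-0.9848, 0.1736) = (8.0965 + -1.1818, 1.2018 + 0.2084) = (6.9147, 1.4102)
link 3: phi[3] = -45 + 85 + 130 + 20 = 190 deg
  cos(190 deg) = -0.9848, sin(190 deg) = -0.1736
  joint[4] = (6.9147, 1.4102) + 8.9 * (-0.9848, -0.1736) = (6.9147 + -8.7648, 1.4102 + -1.5455) = (-1.8501, -0.1353)
End effector: (-1.8501, -0.1353)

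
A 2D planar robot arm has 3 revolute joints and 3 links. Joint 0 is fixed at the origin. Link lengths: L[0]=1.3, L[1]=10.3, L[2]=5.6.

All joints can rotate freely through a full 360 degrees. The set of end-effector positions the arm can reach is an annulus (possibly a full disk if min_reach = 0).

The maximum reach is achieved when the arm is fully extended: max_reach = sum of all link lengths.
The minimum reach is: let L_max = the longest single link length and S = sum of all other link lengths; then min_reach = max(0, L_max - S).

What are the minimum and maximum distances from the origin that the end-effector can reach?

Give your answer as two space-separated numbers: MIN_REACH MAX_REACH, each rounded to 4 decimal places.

Link lengths: [1.3, 10.3, 5.6]
max_reach = 1.3 + 10.3 + 5.6 = 17.2
L_max = max([1.3, 10.3, 5.6]) = 10.3
S (sum of others) = 17.2 - 10.3 = 6.9
min_reach = max(0, 10.3 - 6.9) = max(0, 3.4) = 3.4

Answer: 3.4000 17.2000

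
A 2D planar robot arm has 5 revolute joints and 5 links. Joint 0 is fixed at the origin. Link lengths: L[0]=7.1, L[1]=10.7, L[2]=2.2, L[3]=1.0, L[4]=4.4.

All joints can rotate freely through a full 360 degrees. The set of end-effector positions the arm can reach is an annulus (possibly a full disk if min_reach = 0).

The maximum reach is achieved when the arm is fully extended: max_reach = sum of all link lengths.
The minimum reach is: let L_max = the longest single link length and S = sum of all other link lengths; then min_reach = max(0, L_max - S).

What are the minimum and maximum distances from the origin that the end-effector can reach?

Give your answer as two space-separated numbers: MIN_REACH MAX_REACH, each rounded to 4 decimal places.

Link lengths: [7.1, 10.7, 2.2, 1.0, 4.4]
max_reach = 7.1 + 10.7 + 2.2 + 1 + 4.4 = 25.4
L_max = max([7.1, 10.7, 2.2, 1.0, 4.4]) = 10.7
S (sum of others) = 25.4 - 10.7 = 14.7
min_reach = max(0, 10.7 - 14.7) = max(0, -4) = 0

Answer: 0.0000 25.4000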